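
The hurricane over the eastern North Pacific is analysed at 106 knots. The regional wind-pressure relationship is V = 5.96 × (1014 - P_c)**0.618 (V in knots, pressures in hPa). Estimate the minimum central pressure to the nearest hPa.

ΔP = (V / 5.96)^(1/0.618) = (106/5.96)^1.618.
106/5.96 = 17.785; 17.785^1.618 ≈ 105.38 hPa.
P_c = 1014 − 105.38 = 908.62 ≈ 909 hPa.

909 hPa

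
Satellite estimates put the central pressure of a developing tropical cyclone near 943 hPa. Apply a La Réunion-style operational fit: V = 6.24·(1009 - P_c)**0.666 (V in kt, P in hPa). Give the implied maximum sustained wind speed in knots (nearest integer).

ΔP = 1009 − 943 = 66 hPa.
66^0.666 ≈ 16.286.
V ≈ 6.24 × 16.286 ≈ 101.6 kt.

102 kt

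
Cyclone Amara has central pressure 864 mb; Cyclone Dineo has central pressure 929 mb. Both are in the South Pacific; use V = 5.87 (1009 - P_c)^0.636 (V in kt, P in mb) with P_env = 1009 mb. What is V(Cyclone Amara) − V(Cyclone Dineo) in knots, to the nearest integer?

44 kt

Cyclone Amara: ΔP = 145; V ≈ 5.87 × 145^0.636 ≈ 139.08 kt.
Cyclone Dineo: ΔP = 80; V ≈ 5.87 × 80^0.636 ≈ 95.28 kt.
Difference ≈ 139.08 − 95.28 = 43.80 → 44 kt.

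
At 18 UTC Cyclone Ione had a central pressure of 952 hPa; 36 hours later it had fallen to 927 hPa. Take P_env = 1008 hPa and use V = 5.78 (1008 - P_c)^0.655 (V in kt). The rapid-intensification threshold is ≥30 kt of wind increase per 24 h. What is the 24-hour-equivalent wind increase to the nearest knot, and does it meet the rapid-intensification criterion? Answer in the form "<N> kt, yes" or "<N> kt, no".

15 kt, no

V₁: ΔP = 56, V ≈ 5.78 × 56^0.655 ≈ 80.72 kt.
V₂: ΔP = 81, V ≈ 5.78 × 81^0.655 ≈ 102.80 kt.
ΔV over 36 h = 22.08 kt → 24 h equivalent = 22.08 × 24/36 ≈ 14.72 kt.
15 kt < 30 kt ⇒ not rapid intensification.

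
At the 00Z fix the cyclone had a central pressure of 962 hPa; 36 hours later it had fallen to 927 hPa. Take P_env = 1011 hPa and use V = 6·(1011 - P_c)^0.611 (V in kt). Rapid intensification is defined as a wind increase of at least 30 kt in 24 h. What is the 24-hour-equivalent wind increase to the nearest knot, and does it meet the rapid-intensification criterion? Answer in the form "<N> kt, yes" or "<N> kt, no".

V₁: ΔP = 49, V ≈ 6 × 49^0.611 ≈ 64.69 kt.
V₂: ΔP = 84, V ≈ 6 × 84^0.611 ≈ 89.93 kt.
ΔV over 36 h = 25.24 kt → 24 h equivalent = 25.24 × 24/36 ≈ 16.83 kt.
17 kt < 30 kt ⇒ not rapid intensification.

17 kt, no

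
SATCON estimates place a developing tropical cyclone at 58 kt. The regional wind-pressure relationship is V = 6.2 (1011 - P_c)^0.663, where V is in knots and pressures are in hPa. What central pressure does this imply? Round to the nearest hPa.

982 hPa

ΔP = (V / 6.2)^(1/0.663) = (58/6.2)^1.508.
58/6.2 = 9.355; 9.355^1.508 ≈ 29.15 hPa.
P_c = 1011 − 29.15 = 981.85 ≈ 982 hPa.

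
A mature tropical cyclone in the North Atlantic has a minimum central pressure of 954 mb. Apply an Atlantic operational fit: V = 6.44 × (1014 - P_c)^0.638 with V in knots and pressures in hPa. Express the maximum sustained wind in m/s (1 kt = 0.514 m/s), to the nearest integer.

45 m/s

ΔP = 1014 − 954 = 60 mb.
V ≈ 6.44 × 60^0.638 = 6.44 × 13.629 ≈ 87.770 kt.
87.770 × 0.514 ≈ 45.11 m/s → 45 m/s.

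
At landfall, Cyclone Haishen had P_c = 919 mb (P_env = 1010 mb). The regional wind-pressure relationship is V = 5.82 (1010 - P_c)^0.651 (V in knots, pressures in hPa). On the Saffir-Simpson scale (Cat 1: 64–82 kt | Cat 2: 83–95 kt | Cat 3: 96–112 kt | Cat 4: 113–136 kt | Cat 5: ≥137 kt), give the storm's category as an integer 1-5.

ΔP = 1010 − 919 = 91 mb.
V ≈ 5.82 × 91^0.651 = 5.82 × 18.85 ≈ 110 kt.
110 kt falls in the Category 3 band.

3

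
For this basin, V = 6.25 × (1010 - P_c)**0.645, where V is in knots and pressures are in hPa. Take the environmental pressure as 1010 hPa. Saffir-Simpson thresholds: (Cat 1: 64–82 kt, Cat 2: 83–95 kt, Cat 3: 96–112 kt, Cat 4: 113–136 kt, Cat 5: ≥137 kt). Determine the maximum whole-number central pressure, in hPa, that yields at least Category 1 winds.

Category 1 begins at V = 64 kt.
Required ΔP = (64/6.25)^(1/0.645) = 10.240^1.550 ≈ 36.84 hPa.
P_c ≤ 1010 − 36.84 = 973.16, so the highest integer P_c is 973 hPa.

973 hPa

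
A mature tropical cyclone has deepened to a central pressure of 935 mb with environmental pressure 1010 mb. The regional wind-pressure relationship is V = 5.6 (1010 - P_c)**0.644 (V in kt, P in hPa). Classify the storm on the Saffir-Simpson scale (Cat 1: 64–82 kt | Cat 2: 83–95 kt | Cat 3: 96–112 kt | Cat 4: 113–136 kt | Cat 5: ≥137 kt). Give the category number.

ΔP = 1010 − 935 = 75 mb.
V ≈ 5.6 × 75^0.644 = 5.6 × 16.13 ≈ 90 kt.
90 kt falls in the Category 2 band.

2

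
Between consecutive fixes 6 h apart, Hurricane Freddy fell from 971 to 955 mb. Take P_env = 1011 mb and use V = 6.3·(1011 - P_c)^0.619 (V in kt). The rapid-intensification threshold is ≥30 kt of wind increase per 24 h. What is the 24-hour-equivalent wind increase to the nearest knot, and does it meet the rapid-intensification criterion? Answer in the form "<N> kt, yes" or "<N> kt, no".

V₁: ΔP = 40, V ≈ 6.3 × 40^0.619 ≈ 61.80 kt.
V₂: ΔP = 56, V ≈ 6.3 × 56^0.619 ≈ 76.11 kt.
ΔV over 6 h = 14.31 kt → 24 h equivalent = 14.31 × 24/6 ≈ 57.24 kt.
57 kt ≥ 30 kt ⇒ rapid intensification.

57 kt, yes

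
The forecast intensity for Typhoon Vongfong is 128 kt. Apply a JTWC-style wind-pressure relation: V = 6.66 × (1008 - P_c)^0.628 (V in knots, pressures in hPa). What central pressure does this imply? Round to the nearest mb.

897 mb

ΔP = (V / 6.66)^(1/0.628) = (128/6.66)^1.592.
128/6.66 = 19.219; 19.219^1.592 ≈ 110.70 mb.
P_c = 1008 − 110.70 = 897.30 ≈ 897 mb.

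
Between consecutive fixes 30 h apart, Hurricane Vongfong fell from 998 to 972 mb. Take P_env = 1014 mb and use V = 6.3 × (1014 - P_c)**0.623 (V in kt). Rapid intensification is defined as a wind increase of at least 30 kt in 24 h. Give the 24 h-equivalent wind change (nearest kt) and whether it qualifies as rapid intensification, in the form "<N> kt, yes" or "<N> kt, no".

V₁: ΔP = 16, V ≈ 6.3 × 16^0.623 ≈ 35.44 kt.
V₂: ΔP = 42, V ≈ 6.3 × 42^0.623 ≈ 64.66 kt.
ΔV over 30 h = 29.22 kt → 24 h equivalent = 29.22 × 24/30 ≈ 23.38 kt.
23 kt < 30 kt ⇒ not rapid intensification.

23 kt, no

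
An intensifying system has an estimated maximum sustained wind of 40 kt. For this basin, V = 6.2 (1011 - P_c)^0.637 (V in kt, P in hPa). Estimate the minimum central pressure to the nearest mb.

992 mb

ΔP = (V / 6.2)^(1/0.637) = (40/6.2)^1.570.
40/6.2 = 6.452; 6.452^1.570 ≈ 18.67 mb.
P_c = 1011 − 18.67 = 992.33 ≈ 992 mb.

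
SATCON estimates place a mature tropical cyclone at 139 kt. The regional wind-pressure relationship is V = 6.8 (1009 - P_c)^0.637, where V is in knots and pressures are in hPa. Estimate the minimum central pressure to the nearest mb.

ΔP = (V / 6.8)^(1/0.637) = (139/6.8)^1.570.
139/6.8 = 20.441; 20.441^1.570 ≈ 114.11 mb.
P_c = 1009 − 114.11 = 894.89 ≈ 895 mb.

895 mb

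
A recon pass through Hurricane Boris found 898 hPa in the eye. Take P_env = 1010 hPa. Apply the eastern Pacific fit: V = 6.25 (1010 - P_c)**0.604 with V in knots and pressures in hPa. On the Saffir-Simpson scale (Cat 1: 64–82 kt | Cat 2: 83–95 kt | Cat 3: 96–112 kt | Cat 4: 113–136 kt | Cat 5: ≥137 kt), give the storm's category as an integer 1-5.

3

ΔP = 1010 − 898 = 112 hPa.
V ≈ 6.25 × 112^0.604 = 6.25 × 17.29 ≈ 108 kt.
108 kt falls in the Category 3 band.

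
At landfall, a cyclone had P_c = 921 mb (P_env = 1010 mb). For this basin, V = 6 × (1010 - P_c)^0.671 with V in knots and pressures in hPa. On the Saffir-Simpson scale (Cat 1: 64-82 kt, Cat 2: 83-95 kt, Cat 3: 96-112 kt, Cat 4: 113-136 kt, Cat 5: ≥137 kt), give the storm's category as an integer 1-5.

4

ΔP = 1010 − 921 = 89 mb.
V ≈ 6 × 89^0.671 = 6 × 20.33 ≈ 122 kt.
122 kt falls in the Category 4 band.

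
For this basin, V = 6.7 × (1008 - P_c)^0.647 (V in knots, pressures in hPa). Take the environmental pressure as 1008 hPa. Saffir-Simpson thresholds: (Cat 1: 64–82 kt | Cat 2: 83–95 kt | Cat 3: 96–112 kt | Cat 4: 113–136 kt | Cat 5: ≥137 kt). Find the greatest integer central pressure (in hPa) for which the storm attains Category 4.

929 hPa

Category 4 begins at V = 113 kt.
Required ΔP = (113/6.7)^(1/0.647) = 16.866^1.546 ≈ 78.79 hPa.
P_c ≤ 1008 − 78.79 = 929.21, so the highest integer P_c is 929 hPa.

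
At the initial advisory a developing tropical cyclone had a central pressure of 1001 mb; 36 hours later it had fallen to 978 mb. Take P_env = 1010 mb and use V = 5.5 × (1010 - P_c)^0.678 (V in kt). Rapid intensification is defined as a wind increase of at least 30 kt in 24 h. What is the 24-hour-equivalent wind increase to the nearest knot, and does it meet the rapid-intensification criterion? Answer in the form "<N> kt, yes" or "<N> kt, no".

22 kt, no

V₁: ΔP = 9, V ≈ 5.5 × 9^0.678 ≈ 24.40 kt.
V₂: ΔP = 32, V ≈ 5.5 × 32^0.678 ≈ 57.66 kt.
ΔV over 36 h = 33.26 kt → 24 h equivalent = 33.26 × 24/36 ≈ 22.17 kt.
22 kt < 30 kt ⇒ not rapid intensification.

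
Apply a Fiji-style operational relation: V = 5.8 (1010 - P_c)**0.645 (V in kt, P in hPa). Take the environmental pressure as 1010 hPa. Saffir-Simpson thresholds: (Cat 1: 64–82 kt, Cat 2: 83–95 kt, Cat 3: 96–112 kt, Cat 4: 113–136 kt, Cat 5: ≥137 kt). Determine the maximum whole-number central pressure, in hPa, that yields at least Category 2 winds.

948 hPa

Category 2 begins at V = 83 kt.
Required ΔP = (83/5.8)^(1/0.645) = 14.310^1.550 ≈ 61.90 hPa.
P_c ≤ 1010 − 61.90 = 948.10, so the highest integer P_c is 948 hPa.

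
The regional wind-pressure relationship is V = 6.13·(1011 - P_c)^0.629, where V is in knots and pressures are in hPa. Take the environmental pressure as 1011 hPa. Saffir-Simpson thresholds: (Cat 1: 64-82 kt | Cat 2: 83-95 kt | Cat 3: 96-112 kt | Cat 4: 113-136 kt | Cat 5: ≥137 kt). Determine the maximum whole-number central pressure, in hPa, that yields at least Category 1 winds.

969 hPa

Category 1 begins at V = 64 kt.
Required ΔP = (64/6.13)^(1/0.629) = 10.440^1.590 ≈ 41.65 hPa.
P_c ≤ 1011 − 41.65 = 969.35, so the highest integer P_c is 969 hPa.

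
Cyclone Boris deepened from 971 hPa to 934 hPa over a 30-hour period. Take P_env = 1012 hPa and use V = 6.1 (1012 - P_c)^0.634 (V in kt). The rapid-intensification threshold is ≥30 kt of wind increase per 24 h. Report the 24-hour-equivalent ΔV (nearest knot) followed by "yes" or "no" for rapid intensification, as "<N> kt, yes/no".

26 kt, no

V₁: ΔP = 41, V ≈ 6.1 × 41^0.634 ≈ 64.24 kt.
V₂: ΔP = 78, V ≈ 6.1 × 78^0.634 ≈ 96.59 kt.
ΔV over 30 h = 32.35 kt → 24 h equivalent = 32.35 × 24/30 ≈ 25.88 kt.
26 kt < 30 kt ⇒ not rapid intensification.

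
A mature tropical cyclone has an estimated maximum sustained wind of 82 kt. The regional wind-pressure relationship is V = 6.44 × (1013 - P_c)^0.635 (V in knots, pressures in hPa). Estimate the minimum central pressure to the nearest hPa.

ΔP = (V / 6.44)^(1/0.635) = (82/6.44)^1.575.
82/6.44 = 12.733; 12.733^1.575 ≈ 54.96 hPa.
P_c = 1013 − 54.96 = 958.04 ≈ 958 hPa.

958 hPa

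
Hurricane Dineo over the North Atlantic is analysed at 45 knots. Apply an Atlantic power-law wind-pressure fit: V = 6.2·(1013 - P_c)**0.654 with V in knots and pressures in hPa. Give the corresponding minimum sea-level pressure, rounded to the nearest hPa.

992 hPa

ΔP = (V / 6.2)^(1/0.654) = (45/6.2)^1.529.
45/6.2 = 7.258; 7.258^1.529 ≈ 20.71 hPa.
P_c = 1013 − 20.71 = 992.29 ≈ 992 hPa.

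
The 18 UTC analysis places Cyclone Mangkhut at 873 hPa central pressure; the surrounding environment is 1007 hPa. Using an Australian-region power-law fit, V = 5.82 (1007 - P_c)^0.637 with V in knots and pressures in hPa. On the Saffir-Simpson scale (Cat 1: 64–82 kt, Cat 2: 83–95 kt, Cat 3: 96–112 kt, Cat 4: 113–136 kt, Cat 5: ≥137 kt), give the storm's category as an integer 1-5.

4

ΔP = 1007 − 873 = 134 hPa.
V ≈ 5.82 × 134^0.637 = 5.82 × 22.64 ≈ 132 kt.
132 kt falls in the Category 4 band.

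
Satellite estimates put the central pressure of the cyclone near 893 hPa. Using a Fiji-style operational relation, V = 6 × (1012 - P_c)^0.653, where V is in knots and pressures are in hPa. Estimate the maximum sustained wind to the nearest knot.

136 kt

ΔP = 1012 − 893 = 119 hPa.
119^0.653 ≈ 22.664.
V ≈ 6 × 22.664 ≈ 136.0 kt.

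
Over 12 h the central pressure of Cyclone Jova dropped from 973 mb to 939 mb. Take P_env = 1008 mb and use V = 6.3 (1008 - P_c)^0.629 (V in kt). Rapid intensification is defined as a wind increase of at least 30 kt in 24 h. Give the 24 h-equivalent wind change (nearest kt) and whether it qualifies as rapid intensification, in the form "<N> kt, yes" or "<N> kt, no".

V₁: ΔP = 35, V ≈ 6.3 × 35^0.629 ≈ 58.96 kt.
V₂: ΔP = 69, V ≈ 6.3 × 69^0.629 ≈ 90.36 kt.
ΔV over 12 h = 31.40 kt → 24 h equivalent = 31.40 × 24/12 ≈ 62.80 kt.
63 kt ≥ 30 kt ⇒ rapid intensification.

63 kt, yes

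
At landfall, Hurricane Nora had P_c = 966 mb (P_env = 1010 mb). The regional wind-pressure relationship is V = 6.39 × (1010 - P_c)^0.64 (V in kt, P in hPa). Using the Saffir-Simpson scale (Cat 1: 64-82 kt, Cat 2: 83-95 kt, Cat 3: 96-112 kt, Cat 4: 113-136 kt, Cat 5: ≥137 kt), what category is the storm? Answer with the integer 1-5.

1

ΔP = 1010 − 966 = 44 mb.
V ≈ 6.39 × 44^0.64 = 6.39 × 11.27 ≈ 72 kt.
72 kt falls in the Category 1 band.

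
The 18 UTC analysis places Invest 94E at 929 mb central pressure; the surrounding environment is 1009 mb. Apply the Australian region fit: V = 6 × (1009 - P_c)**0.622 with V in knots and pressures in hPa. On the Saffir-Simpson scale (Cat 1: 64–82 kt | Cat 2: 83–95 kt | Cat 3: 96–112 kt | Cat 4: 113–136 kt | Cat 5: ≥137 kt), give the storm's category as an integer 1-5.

ΔP = 1009 − 929 = 80 mb.
V ≈ 6 × 80^0.622 = 6 × 15.27 ≈ 92 kt.
92 kt falls in the Category 2 band.

2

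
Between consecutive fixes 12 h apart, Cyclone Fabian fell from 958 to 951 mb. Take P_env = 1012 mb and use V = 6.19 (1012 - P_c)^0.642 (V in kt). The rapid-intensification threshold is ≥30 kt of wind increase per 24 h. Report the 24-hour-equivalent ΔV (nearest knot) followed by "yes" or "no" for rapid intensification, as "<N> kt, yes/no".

13 kt, no

V₁: ΔP = 54, V ≈ 6.19 × 54^0.642 ≈ 80.15 kt.
V₂: ΔP = 61, V ≈ 6.19 × 61^0.642 ≈ 86.67 kt.
ΔV over 12 h = 6.52 kt → 24 h equivalent = 6.52 × 24/12 ≈ 13.04 kt.
13 kt < 30 kt ⇒ not rapid intensification.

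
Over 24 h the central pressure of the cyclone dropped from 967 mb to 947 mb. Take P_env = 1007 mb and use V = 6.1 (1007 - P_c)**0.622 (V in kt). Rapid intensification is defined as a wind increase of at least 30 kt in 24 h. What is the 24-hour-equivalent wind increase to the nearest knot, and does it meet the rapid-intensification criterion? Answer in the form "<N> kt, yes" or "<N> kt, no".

V₁: ΔP = 40, V ≈ 6.1 × 40^0.622 ≈ 60.51 kt.
V₂: ΔP = 60, V ≈ 6.1 × 60^0.622 ≈ 77.86 kt.
ΔV over 24 h = 17.35 kt → 24 h equivalent = 17.35 × 24/24 ≈ 17.35 kt.
17 kt < 30 kt ⇒ not rapid intensification.

17 kt, no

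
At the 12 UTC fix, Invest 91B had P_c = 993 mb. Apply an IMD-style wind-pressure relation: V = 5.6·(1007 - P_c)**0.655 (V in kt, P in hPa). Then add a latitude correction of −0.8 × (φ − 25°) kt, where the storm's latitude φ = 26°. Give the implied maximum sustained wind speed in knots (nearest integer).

ΔP = 1007 − 993 = 14 mb.
14^0.655 ≈ 5.633.
V ≈ 5.6 × 5.633 ≈ 31.5 kt.
Latitude correction: −0.8 × (26 − 25) = -0.8 kt.
Corrected V ≈ 30.7 kt → 31 kt.

31 kt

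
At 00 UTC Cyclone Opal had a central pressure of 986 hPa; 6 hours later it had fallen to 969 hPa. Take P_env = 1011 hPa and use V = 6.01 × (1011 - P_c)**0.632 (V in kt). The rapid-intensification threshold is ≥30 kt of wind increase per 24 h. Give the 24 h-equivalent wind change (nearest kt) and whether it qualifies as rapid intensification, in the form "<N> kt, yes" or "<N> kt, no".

V₁: ΔP = 25, V ≈ 6.01 × 25^0.632 ≈ 45.96 kt.
V₂: ΔP = 42, V ≈ 6.01 × 42^0.632 ≈ 63.79 kt.
ΔV over 6 h = 17.83 kt → 24 h equivalent = 17.83 × 24/6 ≈ 71.32 kt.
71 kt ≥ 30 kt ⇒ rapid intensification.

71 kt, yes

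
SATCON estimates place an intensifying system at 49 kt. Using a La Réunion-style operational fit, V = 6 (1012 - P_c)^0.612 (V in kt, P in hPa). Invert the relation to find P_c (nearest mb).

ΔP = (V / 6)^(1/0.612) = (49/6)^1.634.
49/6 = 8.167; 8.167^1.634 ≈ 30.92 mb.
P_c = 1012 − 30.92 = 981.08 ≈ 981 mb.

981 mb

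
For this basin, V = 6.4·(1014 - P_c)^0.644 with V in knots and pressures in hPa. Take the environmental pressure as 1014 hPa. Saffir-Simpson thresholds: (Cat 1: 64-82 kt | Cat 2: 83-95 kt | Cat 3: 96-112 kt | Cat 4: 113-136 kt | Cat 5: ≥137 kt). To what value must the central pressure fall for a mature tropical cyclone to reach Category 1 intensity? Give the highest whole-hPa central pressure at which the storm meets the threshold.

Category 1 begins at V = 64 kt.
Required ΔP = (64/6.4)^(1/0.644) = 10.000^1.553 ≈ 35.71 hPa.
P_c ≤ 1014 − 35.71 = 978.29, so the highest integer P_c is 978 hPa.

978 hPa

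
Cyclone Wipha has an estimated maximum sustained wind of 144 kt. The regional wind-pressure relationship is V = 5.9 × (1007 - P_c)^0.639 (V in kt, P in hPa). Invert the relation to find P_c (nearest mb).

ΔP = (V / 5.9)^(1/0.639) = (144/5.9)^1.565.
144/5.9 = 24.407; 24.407^1.565 ≈ 148.38 mb.
P_c = 1007 − 148.38 = 858.62 ≈ 859 mb.

859 mb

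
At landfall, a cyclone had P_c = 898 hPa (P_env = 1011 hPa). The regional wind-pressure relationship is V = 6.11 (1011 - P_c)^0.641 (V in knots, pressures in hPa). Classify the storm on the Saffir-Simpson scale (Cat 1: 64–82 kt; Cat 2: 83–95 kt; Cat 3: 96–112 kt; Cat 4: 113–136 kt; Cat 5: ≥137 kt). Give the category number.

4

ΔP = 1011 − 898 = 113 hPa.
V ≈ 6.11 × 113^0.641 = 6.11 × 20.70 ≈ 126 kt.
126 kt falls in the Category 4 band.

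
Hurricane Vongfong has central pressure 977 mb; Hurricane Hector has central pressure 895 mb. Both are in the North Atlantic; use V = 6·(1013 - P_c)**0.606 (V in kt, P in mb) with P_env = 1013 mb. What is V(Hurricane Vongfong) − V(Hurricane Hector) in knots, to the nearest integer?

-55 kt

Hurricane Vongfong: ΔP = 36; V ≈ 6 × 36^0.606 ≈ 52.63 kt.
Hurricane Hector: ΔP = 118; V ≈ 6 × 118^0.606 ≈ 108.07 kt.
Difference ≈ 52.63 − 108.07 = -55.44 → -55 kt.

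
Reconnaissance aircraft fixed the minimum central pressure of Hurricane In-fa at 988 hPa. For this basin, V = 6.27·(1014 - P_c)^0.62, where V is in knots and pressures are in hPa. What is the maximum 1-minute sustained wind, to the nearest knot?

ΔP = 1014 − 988 = 26 hPa.
26^0.62 ≈ 7.538.
V ≈ 6.27 × 7.538 ≈ 47.3 kt.

47 kt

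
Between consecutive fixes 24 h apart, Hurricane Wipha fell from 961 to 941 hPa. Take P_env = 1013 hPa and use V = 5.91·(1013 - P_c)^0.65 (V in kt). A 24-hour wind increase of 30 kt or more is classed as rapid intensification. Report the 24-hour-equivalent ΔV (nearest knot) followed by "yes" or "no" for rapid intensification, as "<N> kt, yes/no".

18 kt, no

V₁: ΔP = 52, V ≈ 5.91 × 52^0.65 ≈ 77.09 kt.
V₂: ΔP = 72, V ≈ 5.91 × 72^0.65 ≈ 95.25 kt.
ΔV over 24 h = 18.16 kt → 24 h equivalent = 18.16 × 24/24 ≈ 18.16 kt.
18 kt < 30 kt ⇒ not rapid intensification.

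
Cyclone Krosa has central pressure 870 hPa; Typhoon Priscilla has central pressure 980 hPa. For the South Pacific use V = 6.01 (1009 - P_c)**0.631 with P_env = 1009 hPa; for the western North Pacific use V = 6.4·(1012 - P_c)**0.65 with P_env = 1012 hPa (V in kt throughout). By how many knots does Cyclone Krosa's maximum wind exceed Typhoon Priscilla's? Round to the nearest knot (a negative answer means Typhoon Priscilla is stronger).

Cyclone Krosa: ΔP = 139; V ≈ 6.01 × 139^0.631 ≈ 135.24 kt.
Typhoon Priscilla: ΔP = 32; V ≈ 6.4 × 32^0.65 ≈ 60.89 kt.
Difference ≈ 135.24 − 60.89 = 74.35 → 74 kt.

74 kt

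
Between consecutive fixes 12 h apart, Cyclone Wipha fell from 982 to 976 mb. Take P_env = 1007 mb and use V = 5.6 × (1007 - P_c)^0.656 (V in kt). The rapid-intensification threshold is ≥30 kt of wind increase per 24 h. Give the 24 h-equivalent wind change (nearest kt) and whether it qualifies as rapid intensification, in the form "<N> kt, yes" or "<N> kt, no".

14 kt, no

V₁: ΔP = 25, V ≈ 5.6 × 25^0.656 ≈ 46.26 kt.
V₂: ΔP = 31, V ≈ 5.6 × 31^0.656 ≈ 53.27 kt.
ΔV over 12 h = 7.01 kt → 24 h equivalent = 7.01 × 24/12 ≈ 14.02 kt.
14 kt < 30 kt ⇒ not rapid intensification.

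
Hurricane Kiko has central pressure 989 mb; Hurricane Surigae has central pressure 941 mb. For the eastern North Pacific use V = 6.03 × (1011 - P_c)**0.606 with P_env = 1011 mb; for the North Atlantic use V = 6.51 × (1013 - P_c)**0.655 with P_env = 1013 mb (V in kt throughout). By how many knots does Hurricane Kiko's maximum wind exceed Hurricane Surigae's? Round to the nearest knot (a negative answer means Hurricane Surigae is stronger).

Hurricane Kiko: ΔP = 22; V ≈ 6.03 × 22^0.606 ≈ 39.25 kt.
Hurricane Surigae: ΔP = 72; V ≈ 6.51 × 72^0.655 ≈ 107.18 kt.
Difference ≈ 39.25 − 107.18 = -67.93 → -68 kt.

-68 kt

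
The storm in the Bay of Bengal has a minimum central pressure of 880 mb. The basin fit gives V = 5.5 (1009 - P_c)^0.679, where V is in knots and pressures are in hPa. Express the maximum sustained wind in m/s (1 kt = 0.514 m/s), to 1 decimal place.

76.6 m/s

ΔP = 1009 − 880 = 129 mb.
V ≈ 5.5 × 129^0.679 = 5.5 × 27.108 ≈ 149.092 kt.
149.092 × 0.514 ≈ 76.63 m/s → 76.6 m/s.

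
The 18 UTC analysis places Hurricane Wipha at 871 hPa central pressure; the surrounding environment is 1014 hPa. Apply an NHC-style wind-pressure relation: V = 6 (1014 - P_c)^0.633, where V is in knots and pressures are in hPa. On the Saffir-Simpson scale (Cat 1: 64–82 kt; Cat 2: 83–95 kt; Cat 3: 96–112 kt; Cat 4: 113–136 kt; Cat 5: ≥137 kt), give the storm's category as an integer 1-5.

5

ΔP = 1014 − 871 = 143 hPa.
V ≈ 6 × 143^0.633 = 6 × 23.14 ≈ 139 kt.
139 kt falls in the Category 5 band.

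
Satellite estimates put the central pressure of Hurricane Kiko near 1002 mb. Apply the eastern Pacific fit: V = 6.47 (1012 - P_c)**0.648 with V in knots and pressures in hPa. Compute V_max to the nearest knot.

ΔP = 1012 − 1002 = 10 mb.
10^0.648 ≈ 4.446.
V ≈ 6.47 × 4.446 ≈ 28.8 kt.

29 kt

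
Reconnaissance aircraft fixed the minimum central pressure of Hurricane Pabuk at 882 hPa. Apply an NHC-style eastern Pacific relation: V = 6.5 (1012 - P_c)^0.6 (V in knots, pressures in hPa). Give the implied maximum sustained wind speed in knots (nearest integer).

121 kt

ΔP = 1012 − 882 = 130 hPa.
130^0.6 ≈ 18.551.
V ≈ 6.5 × 18.551 ≈ 120.6 kt.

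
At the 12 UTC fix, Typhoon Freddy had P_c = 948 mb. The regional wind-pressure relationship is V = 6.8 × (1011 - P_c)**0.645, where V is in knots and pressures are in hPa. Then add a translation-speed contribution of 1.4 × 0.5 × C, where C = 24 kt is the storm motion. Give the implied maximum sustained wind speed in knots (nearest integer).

115 kt

ΔP = 1011 − 948 = 63 mb.
63^0.645 ≈ 14.474.
V ≈ 6.8 × 14.474 ≈ 98.4 kt.
Translation term: 1.4 × 0.5 × 24 = 16.8 kt.
Corrected V ≈ 115.2 kt → 115 kt.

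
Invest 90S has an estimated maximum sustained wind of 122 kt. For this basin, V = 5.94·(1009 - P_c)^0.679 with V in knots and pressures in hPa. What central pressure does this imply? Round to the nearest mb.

923 mb

ΔP = (V / 5.94)^(1/0.679) = (122/5.94)^1.473.
122/5.94 = 20.539; 20.539^1.473 ≈ 85.72 mb.
P_c = 1009 − 85.72 = 923.28 ≈ 923 mb.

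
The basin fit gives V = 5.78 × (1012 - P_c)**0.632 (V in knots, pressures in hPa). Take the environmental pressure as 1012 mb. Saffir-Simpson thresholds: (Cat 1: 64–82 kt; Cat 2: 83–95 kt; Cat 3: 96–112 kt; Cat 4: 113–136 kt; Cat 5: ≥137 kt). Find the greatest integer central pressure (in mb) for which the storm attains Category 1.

Category 1 begins at V = 64 kt.
Required ΔP = (64/5.78)^(1/0.632) = 11.073^1.582 ≈ 44.91 mb.
P_c ≤ 1012 − 44.91 = 967.09, so the highest integer P_c is 967 mb.

967 mb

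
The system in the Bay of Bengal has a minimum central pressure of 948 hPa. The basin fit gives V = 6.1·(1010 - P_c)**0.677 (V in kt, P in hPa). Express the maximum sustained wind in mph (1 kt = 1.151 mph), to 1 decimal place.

ΔP = 1010 − 948 = 62 hPa.
V ≈ 6.1 × 62^0.677 = 6.1 × 16.347 ≈ 99.719 kt.
99.719 × 1.151 ≈ 114.78 mph → 114.8 mph.

114.8 mph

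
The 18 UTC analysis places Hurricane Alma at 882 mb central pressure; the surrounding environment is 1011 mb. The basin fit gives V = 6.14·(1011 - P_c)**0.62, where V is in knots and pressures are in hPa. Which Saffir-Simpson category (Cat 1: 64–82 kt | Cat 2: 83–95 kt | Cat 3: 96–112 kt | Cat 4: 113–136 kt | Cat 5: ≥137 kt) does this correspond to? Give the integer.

ΔP = 1011 − 882 = 129 mb.
V ≈ 6.14 × 129^0.62 = 6.14 × 20.35 ≈ 125 kt.
125 kt falls in the Category 4 band.

4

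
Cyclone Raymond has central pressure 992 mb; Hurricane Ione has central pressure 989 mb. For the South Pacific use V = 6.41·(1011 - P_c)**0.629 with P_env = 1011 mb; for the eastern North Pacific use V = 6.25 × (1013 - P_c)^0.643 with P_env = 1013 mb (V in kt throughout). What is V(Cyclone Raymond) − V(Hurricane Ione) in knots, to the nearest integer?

Cyclone Raymond: ΔP = 19; V ≈ 6.41 × 19^0.629 ≈ 40.85 kt.
Hurricane Ione: ΔP = 24; V ≈ 6.25 × 24^0.643 ≈ 48.23 kt.
Difference ≈ 40.85 − 48.23 = -7.38 → -7 kt.

-7 kt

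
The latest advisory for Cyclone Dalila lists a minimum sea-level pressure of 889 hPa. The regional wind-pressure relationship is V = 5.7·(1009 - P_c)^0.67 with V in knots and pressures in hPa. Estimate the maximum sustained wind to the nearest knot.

ΔP = 1009 − 889 = 120 hPa.
120^0.67 ≈ 24.720.
V ≈ 5.7 × 24.720 ≈ 140.9 kt.

141 kt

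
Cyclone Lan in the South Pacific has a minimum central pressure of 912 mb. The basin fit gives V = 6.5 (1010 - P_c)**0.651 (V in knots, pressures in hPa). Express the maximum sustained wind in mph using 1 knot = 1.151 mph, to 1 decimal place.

ΔP = 1010 − 912 = 98 mb.
V ≈ 6.5 × 98^0.651 = 6.5 × 19.783 ≈ 128.588 kt.
128.588 × 1.151 ≈ 148.01 mph → 148.0 mph.

148.0 mph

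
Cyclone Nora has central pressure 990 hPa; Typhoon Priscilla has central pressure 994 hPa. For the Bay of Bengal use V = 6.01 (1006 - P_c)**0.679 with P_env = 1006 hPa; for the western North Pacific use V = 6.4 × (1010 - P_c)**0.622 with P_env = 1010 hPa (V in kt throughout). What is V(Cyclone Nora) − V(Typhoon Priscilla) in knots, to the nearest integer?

Cyclone Nora: ΔP = 16; V ≈ 6.01 × 16^0.679 ≈ 39.49 kt.
Typhoon Priscilla: ΔP = 16; V ≈ 6.4 × 16^0.622 ≈ 35.90 kt.
Difference ≈ 39.49 − 35.90 = 3.59 → 4 kt.

4 kt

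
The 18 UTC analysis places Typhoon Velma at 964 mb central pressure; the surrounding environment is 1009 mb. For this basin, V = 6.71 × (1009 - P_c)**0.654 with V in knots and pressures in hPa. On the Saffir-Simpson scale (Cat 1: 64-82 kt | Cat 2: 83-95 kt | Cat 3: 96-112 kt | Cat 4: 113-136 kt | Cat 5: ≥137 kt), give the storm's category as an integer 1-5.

ΔP = 1009 − 964 = 45 mb.
V ≈ 6.71 × 45^0.654 = 6.71 × 12.06 ≈ 81 kt.
81 kt falls in the Category 1 band.

1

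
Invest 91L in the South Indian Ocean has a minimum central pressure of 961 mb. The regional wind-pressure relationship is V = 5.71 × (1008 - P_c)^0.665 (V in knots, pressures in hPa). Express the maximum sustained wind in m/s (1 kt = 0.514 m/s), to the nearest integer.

ΔP = 1008 − 961 = 47 mb.
V ≈ 5.71 × 47^0.665 = 5.71 × 12.940 ≈ 73.889 kt.
73.889 × 0.514 ≈ 37.98 m/s → 38 m/s.

38 m/s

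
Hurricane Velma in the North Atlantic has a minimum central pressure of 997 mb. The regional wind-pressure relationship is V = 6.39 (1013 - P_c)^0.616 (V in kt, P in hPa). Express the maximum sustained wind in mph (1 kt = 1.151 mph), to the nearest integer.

41 mph

ΔP = 1013 − 997 = 16 mb.
V ≈ 6.39 × 16^0.616 = 6.39 × 5.517 ≈ 35.256 kt.
35.256 × 1.151 ≈ 40.58 mph → 41 mph.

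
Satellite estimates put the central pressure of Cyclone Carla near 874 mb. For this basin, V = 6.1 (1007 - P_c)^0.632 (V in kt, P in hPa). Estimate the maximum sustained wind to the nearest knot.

ΔP = 1007 − 874 = 133 mb.
133^0.632 ≈ 21.992.
V ≈ 6.1 × 21.992 ≈ 134.2 kt.

134 kt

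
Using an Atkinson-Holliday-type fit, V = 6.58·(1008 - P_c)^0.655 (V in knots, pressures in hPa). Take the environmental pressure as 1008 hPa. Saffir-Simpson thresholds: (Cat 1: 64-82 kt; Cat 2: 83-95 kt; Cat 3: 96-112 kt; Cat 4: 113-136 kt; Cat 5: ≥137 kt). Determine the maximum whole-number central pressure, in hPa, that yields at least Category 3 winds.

Category 3 begins at V = 96 kt.
Required ΔP = (96/6.58)^(1/0.655) = 14.590^1.527 ≈ 59.86 hPa.
P_c ≤ 1008 − 59.86 = 948.14, so the highest integer P_c is 948 hPa.

948 hPa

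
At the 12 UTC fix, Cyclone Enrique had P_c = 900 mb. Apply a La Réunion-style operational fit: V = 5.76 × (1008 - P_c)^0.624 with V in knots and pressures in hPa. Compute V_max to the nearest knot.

ΔP = 1008 − 900 = 108 mb.
108^0.624 ≈ 18.572.
V ≈ 5.76 × 18.572 ≈ 107.0 kt.

107 kt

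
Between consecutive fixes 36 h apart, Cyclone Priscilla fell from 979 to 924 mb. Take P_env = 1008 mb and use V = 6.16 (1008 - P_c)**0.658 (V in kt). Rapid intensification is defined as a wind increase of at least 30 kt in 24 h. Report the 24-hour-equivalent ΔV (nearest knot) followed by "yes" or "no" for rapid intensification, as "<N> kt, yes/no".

V₁: ΔP = 29, V ≈ 6.16 × 29^0.658 ≈ 56.47 kt.
V₂: ΔP = 84, V ≈ 6.16 × 84^0.658 ≈ 113.70 kt.
ΔV over 36 h = 57.23 kt → 24 h equivalent = 57.23 × 24/36 ≈ 38.15 kt.
38 kt ≥ 30 kt ⇒ rapid intensification.

38 kt, yes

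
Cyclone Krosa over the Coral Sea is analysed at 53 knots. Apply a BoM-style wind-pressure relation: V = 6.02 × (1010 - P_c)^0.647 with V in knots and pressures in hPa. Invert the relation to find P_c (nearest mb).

981 mb

ΔP = (V / 6.02)^(1/0.647) = (53/6.02)^1.546.
53/6.02 = 8.804; 8.804^1.546 ≈ 28.85 mb.
P_c = 1010 − 28.85 = 981.15 ≈ 981 mb.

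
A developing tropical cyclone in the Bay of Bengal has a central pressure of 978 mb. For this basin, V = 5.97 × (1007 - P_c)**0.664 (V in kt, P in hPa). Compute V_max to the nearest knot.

56 kt

ΔP = 1007 − 978 = 29 mb.
29^0.664 ≈ 9.355.
V ≈ 5.97 × 9.355 ≈ 55.8 kt.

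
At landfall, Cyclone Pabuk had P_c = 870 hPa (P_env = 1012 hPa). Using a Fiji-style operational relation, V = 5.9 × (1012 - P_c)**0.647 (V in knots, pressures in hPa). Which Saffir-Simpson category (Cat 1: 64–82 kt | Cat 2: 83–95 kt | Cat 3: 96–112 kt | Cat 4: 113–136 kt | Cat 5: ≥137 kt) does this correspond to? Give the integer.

ΔP = 1012 − 870 = 142 hPa.
V ≈ 5.9 × 142^0.647 = 5.9 × 24.69 ≈ 146 kt.
146 kt falls in the Category 5 band.

5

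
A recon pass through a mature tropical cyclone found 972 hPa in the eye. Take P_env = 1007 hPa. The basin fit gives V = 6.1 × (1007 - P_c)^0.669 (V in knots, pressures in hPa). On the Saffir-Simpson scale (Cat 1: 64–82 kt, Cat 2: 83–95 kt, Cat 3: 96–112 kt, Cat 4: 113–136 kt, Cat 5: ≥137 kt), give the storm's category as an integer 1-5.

1

ΔP = 1007 − 972 = 35 hPa.
V ≈ 6.1 × 35^0.669 = 6.1 × 10.79 ≈ 66 kt.
66 kt falls in the Category 1 band.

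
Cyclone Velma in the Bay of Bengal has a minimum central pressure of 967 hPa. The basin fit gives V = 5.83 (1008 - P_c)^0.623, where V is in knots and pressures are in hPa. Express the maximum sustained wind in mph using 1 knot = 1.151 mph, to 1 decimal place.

67.8 mph

ΔP = 1008 − 967 = 41 hPa.
V ≈ 5.83 × 41^0.623 = 5.83 × 10.110 ≈ 58.943 kt.
58.943 × 1.151 ≈ 67.84 mph → 67.8 mph.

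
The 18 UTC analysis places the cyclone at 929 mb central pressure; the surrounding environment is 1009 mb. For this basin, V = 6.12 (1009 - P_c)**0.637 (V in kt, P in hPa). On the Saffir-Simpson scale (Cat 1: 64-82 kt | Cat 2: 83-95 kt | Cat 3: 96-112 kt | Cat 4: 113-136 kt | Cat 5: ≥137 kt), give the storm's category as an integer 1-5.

ΔP = 1009 − 929 = 80 mb.
V ≈ 6.12 × 80^0.637 = 6.12 × 16.30 ≈ 100 kt.
100 kt falls in the Category 3 band.

3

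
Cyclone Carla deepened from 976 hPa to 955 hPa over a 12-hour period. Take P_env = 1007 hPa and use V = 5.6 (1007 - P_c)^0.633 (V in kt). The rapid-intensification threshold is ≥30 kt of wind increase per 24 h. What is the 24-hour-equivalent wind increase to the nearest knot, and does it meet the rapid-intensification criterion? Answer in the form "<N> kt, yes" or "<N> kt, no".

V₁: ΔP = 31, V ≈ 5.6 × 31^0.633 ≈ 49.23 kt.
V₂: ΔP = 52, V ≈ 5.6 × 52^0.633 ≈ 68.30 kt.
ΔV over 12 h = 19.07 kt → 24 h equivalent = 19.07 × 24/12 ≈ 38.14 kt.
38 kt ≥ 30 kt ⇒ rapid intensification.

38 kt, yes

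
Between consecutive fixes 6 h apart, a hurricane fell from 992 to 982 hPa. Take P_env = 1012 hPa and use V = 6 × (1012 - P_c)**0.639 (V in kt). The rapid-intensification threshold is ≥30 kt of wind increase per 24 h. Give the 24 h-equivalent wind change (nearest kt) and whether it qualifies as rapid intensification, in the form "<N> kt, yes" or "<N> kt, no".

48 kt, yes

V₁: ΔP = 20, V ≈ 6 × 20^0.639 ≈ 40.69 kt.
V₂: ΔP = 30, V ≈ 6 × 30^0.639 ≈ 52.73 kt.
ΔV over 6 h = 12.04 kt → 24 h equivalent = 12.04 × 24/6 ≈ 48.16 kt.
48 kt ≥ 30 kt ⇒ rapid intensification.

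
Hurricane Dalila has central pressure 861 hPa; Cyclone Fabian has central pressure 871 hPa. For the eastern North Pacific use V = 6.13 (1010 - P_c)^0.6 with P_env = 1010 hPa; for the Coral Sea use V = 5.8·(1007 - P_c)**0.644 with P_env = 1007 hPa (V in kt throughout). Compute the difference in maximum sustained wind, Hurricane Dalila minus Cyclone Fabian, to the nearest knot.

Hurricane Dalila: ΔP = 149; V ≈ 6.13 × 149^0.6 ≈ 123.42 kt.
Cyclone Fabian: ΔP = 136; V ≈ 5.8 × 136^0.644 ≈ 137.22 kt.
Difference ≈ 123.42 − 137.22 = -13.80 → -14 kt.

-14 kt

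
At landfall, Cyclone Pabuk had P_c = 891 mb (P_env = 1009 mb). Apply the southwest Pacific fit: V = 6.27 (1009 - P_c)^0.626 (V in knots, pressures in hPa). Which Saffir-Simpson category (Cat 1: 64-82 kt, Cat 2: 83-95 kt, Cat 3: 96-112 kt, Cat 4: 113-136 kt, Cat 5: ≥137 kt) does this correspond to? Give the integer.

4

ΔP = 1009 − 891 = 118 mb.
V ≈ 6.27 × 118^0.626 = 6.27 × 19.82 ≈ 124 kt.
124 kt falls in the Category 4 band.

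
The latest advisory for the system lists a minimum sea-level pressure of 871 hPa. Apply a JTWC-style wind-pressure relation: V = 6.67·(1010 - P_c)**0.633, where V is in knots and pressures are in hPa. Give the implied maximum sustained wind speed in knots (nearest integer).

ΔP = 1010 − 871 = 139 hPa.
139^0.633 ≈ 22.726.
V ≈ 6.67 × 22.726 ≈ 151.6 kt.

152 kt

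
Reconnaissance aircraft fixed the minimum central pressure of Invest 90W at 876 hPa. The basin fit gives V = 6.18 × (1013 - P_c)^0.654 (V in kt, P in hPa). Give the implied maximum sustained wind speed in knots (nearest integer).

ΔP = 1013 − 876 = 137 hPa.
137^0.654 ≈ 24.970.
V ≈ 6.18 × 24.970 ≈ 154.3 kt.

154 kt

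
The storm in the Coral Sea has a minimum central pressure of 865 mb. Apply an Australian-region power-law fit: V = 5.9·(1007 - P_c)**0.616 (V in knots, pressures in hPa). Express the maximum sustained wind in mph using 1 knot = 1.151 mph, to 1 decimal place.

143.8 mph

ΔP = 1007 − 865 = 142 mb.
V ≈ 5.9 × 142^0.616 = 5.9 × 21.174 ≈ 124.929 kt.
124.929 × 1.151 ≈ 143.79 mph → 143.8 mph.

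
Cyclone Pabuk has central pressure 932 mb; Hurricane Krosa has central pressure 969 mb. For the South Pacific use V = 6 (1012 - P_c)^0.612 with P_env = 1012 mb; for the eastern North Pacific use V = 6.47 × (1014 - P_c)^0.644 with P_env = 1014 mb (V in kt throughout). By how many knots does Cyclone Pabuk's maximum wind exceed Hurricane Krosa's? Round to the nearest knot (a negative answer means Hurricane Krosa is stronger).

Cyclone Pabuk: ΔP = 80; V ≈ 6 × 80^0.612 ≈ 87.67 kt.
Hurricane Krosa: ΔP = 45; V ≈ 6.47 × 45^0.644 ≈ 75.09 kt.
Difference ≈ 87.67 − 75.09 = 12.58 → 13 kt.

13 kt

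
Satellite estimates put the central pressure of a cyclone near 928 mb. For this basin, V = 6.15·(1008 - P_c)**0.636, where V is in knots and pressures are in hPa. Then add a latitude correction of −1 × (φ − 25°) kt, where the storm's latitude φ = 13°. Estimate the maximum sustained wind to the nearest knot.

112 kt

ΔP = 1008 − 928 = 80 mb.
80^0.636 ≈ 16.232.
V ≈ 6.15 × 16.232 ≈ 99.8 kt.
Latitude correction: −1 × (13 − 25) = 12 kt.
Corrected V ≈ 111.8 kt → 112 kt.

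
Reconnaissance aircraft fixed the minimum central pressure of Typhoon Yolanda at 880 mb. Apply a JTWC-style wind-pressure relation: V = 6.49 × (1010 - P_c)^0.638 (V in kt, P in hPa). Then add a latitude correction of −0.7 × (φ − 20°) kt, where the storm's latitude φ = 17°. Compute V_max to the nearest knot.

ΔP = 1010 − 880 = 130 mb.
130^0.638 ≈ 22.320.
V ≈ 6.49 × 22.320 ≈ 144.9 kt.
Latitude correction: −0.7 × (17 − 20) = 2.1 kt.
Corrected V ≈ 147 kt → 147 kt.

147 kt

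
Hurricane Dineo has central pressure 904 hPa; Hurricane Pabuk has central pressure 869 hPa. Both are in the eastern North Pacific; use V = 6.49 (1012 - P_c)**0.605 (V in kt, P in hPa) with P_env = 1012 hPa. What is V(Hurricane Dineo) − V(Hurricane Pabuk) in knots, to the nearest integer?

Hurricane Dineo: ΔP = 108; V ≈ 6.49 × 108^0.605 ≈ 110.27 kt.
Hurricane Pabuk: ΔP = 143; V ≈ 6.49 × 143^0.605 ≈ 130.68 kt.
Difference ≈ 110.27 − 130.68 = -20.41 → -20 kt.

-20 kt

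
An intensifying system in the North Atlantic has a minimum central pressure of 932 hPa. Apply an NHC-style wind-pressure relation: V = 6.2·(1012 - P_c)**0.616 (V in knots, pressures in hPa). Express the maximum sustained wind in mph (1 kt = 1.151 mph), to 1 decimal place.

106.1 mph

ΔP = 1012 − 932 = 80 hPa.
V ≈ 6.2 × 80^0.616 = 6.2 × 14.870 ≈ 92.192 kt.
92.192 × 1.151 ≈ 106.11 mph → 106.1 mph.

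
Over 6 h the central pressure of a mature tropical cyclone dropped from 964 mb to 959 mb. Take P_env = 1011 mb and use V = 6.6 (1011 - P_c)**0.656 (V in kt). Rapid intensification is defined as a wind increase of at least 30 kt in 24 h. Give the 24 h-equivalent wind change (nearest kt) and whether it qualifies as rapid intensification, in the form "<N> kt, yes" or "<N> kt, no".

V₁: ΔP = 47, V ≈ 6.6 × 47^0.656 ≈ 82.50 kt.
V₂: ΔP = 52, V ≈ 6.6 × 52^0.656 ≈ 88.15 kt.
ΔV over 6 h = 5.65 kt → 24 h equivalent = 5.65 × 24/6 ≈ 22.60 kt.
23 kt < 30 kt ⇒ not rapid intensification.

23 kt, no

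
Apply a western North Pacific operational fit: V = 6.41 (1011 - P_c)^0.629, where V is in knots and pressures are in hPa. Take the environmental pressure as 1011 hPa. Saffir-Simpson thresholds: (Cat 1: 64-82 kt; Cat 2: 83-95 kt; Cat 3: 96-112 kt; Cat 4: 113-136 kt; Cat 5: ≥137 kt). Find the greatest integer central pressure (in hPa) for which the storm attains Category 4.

Category 4 begins at V = 113 kt.
Required ΔP = (113/6.41)^(1/0.629) = 17.629^1.590 ≈ 95.78 hPa.
P_c ≤ 1011 − 95.78 = 915.22, so the highest integer P_c is 915 hPa.

915 hPa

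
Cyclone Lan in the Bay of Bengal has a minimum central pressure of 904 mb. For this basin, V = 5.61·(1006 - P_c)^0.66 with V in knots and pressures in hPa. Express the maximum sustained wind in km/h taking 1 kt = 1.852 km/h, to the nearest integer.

220 km/h

ΔP = 1006 − 904 = 102 mb.
V ≈ 5.61 × 102^0.66 = 5.61 × 21.168 ≈ 118.751 kt.
118.751 × 1.852 ≈ 219.93 km/h → 220 km/h.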